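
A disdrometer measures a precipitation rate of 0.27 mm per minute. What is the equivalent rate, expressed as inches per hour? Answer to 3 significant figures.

0.638 in/hour

0.27 mm/minute × 0.0393701 in/mm × 60 minute/hour = 0.638 in/hour.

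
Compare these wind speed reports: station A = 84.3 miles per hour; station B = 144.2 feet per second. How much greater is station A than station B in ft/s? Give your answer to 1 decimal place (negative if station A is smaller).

station A: 84.3 mph = 123.640 ft/s.
Difference: 123.640 − 144.200 = -20.6 ft/s.

-20.6 ft/s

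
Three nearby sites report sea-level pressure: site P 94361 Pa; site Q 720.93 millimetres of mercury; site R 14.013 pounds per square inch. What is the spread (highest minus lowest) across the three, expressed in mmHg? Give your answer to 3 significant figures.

16.9 mmHg

site P: 94361 Pa = 707.766 mmHg.
site R: 14.013 psi = 724.681 mmHg.
Spread: 724.681 − 707.766 = 16.9 mmHg.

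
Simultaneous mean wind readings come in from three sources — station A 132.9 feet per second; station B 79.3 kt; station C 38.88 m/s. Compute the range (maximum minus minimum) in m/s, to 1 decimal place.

station A: 132.9 ft/s = 40.508 m/s.
station B: 79.3 kt = 40.795 m/s.
Spread: 40.795 − 38.880 = 1.9 m/s.

1.9 m/s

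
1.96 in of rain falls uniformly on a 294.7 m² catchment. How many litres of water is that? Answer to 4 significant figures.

14670 litres

Depth: 1.96 in × 25.4 = 49.784 mm.
1 mm over 1 m² is 1 L, so volume = 49.784 × 294.7 = 14671.345 L ≈ 14670 L.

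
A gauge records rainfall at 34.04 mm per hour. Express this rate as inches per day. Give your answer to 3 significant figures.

34.04 mm/hour × 0.0393701 in/mm × 24 hour/day = 32.2 in/day.

32.2 in/day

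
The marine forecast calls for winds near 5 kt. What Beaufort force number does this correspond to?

5 kt lies in the Beaufort 2 band (light breeze, 4–6 kt).

Beaufort force 2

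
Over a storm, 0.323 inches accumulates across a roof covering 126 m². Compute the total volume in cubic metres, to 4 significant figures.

1.034 cubic metres

Depth: 0.323 in × 25.4 = 8.2042 mm.
1 mm over 1 m² is 1 L, so volume = 8.2042 × 126 = 1033.7292 L = 1.034 m³.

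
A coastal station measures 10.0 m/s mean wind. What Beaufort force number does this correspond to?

10.0 m/s lies in the Beaufort 5 band (fresh breeze, 8.0–10.7 m/s).

Beaufort force 5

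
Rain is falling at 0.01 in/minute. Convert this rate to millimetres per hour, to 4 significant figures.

0.01 in/minute × 25.4 mm/in × 60 minute/hour = 15.24 mm/hour.

15.24 mm/hour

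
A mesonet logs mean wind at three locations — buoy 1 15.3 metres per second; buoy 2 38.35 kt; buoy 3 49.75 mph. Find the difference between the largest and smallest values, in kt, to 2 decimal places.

buoy 1: 15.3 m/s = 29.7408 kt.
buoy 3: 49.75 mph = 43.2316 kt.
Spread: 43.2316 − 29.7408 = 13.49 kt.

13.49 kt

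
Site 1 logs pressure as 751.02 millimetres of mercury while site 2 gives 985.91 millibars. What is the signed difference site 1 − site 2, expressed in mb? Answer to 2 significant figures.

15 mb

site 1: 751.02 mmHg = 1001.28 mb.
Difference: 1001.28 − 985.91 = 15 mb.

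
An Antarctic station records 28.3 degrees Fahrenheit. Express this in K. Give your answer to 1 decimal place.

First to °C: -2.06 °C.
Then to K: 271.1 K.

271.1 K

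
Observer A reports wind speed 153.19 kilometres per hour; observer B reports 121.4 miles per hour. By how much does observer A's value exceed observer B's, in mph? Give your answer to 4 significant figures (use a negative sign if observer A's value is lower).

-26.21 mph

observer A: 153.19 km/h = 95.1879 mph.
Difference: 95.1879 − 121.4000 = -26.21 mph.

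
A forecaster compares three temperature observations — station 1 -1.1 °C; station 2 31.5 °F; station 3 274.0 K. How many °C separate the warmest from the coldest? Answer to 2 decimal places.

1.95 °C

station 2: 31.5 °F = -0.278 °C.
station 3: 274.0 K = 0.850 °C.
Spread: 0.850 − (-1.100) = 1.950 °C.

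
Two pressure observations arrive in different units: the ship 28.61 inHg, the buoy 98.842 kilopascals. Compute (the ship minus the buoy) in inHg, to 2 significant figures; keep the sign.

the buoy: 98.842 kPa = 29.1880 inHg.
Difference: 28.6100 − 29.1880 = -0.58 inHg.

-0.58 inHg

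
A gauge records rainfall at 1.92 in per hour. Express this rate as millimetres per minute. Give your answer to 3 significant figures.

1.92 in/hour × 25.4 mm/in × 0.0166667 hour/minute = 0.813 mm/minute.

0.813 mm/minute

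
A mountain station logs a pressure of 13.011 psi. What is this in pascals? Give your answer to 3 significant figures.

89700 Pa

1 psi = 6894.76 Pa, so 13.011 × 6894.76 = 89700 Pa.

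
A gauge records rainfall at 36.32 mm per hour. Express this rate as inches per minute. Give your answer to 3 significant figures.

36.32 mm/hour × 0.0393701 in/mm × 0.0166667 hour/minute = 0.0238 in/minute.

0.0238 in/minute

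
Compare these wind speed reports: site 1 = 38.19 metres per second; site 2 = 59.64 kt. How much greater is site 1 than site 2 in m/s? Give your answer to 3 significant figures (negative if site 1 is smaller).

7.51 m/s

site 2: 59.64 kt = 30.6815 m/s.
Difference: 38.1900 − 30.6815 = 7.51 m/s.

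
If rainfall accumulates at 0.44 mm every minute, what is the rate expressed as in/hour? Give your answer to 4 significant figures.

1.039 in/hour

0.44 mm/minute × 0.0393701 in/mm × 60 minute/hour = 1.039 in/hour.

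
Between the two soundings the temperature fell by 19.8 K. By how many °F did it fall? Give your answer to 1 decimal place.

35.6 °F

For a temperature change the 32° offset cancels: Δ°F = 19.8 × 1.8 = 35.6 °F.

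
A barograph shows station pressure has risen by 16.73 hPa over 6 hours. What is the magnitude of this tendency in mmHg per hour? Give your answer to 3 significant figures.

2.09 mmHg per hour

16.73 hPa / 6 h × 0.750062 mmHg/hPa = 2.09 mmHg/h.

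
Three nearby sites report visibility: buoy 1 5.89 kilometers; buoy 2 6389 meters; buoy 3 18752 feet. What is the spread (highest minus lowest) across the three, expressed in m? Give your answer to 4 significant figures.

buoy 1: 5.89 km = 5890.000 m.
buoy 3: 18752 ft = 5715.610 m.
Spread: 6389.000 − 5715.610 = 673.4 m.

673.4 m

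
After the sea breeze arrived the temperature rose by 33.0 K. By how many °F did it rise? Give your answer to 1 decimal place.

A change of 1 °C equals a change of 1.8 °F: Δ°F = 33.0 × 1.8 = 59.4 °F.

59.4 °F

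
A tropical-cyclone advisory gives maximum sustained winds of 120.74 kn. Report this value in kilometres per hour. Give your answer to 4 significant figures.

1 kt = 1.852 km/h, so 120.74 × 1.852 = 223.6 km/h.

223.6 km/h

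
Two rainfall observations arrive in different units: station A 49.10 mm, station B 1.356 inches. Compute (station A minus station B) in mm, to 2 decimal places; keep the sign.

station B: 1.356 in = 34.4424 mm.
Difference: 49.1000 − 34.4424 = 14.66 mm.

14.66 mm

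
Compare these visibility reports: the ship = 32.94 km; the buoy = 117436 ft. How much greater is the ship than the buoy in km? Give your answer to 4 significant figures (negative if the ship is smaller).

-2.854 km

the buoy: 117436 ft = 35.79449 km.
Difference: 32.94000 − 35.79449 = -2.854 km.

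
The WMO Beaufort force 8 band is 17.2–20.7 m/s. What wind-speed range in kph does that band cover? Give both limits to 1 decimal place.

17.2–20.7 m/s × 3.6 = 61.9–74.5 km/h.

61.9 to 74.5 km/h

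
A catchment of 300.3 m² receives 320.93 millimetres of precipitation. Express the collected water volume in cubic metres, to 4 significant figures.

1 mm over 1 m² is 1 L, so volume = 320.93 × 300.3 = 96375.279 L = 96.38 m³.

96.38 cubic metres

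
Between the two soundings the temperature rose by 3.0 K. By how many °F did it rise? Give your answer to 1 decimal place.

5.4 °F

A change of 1 °C equals a change of 1.8 °F: Δ°F = 3.0 × 1.8 = 5.4 °F.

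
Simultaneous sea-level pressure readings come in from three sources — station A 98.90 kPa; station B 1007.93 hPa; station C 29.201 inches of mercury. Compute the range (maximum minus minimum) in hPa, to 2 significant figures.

station A: 98.90 kPa = 989.00 hPa.
station C: 29.201 inHg = 988.86 hPa.
Spread: 1007.93 − 988.86 = 19 hPa.

19 hPa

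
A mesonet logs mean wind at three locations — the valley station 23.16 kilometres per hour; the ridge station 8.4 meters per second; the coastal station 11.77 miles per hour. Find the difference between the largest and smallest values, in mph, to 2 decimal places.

7.02 mph

the valley station: 23.16 km/h = 14.3910 mph.
the ridge station: 8.4 m/s = 18.7903 mph.
Spread: 18.7903 − 11.7700 = 7.02 mph.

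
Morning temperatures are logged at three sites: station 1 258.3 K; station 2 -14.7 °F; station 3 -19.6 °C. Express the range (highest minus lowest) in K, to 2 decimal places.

station 1: 258.3 K = -14.850 °C.
station 2: -14.7 °F = -25.944 °C.
Spread: (-14.850) − (-25.944) = 11.094 °C.

11.09 K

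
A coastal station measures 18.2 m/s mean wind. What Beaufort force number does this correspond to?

18.2 m/s lies in the Beaufort 8 band (gale, 17.2–20.7 m/s).

Beaufort force 8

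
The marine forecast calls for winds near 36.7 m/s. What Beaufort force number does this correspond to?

36.7 m/s lies in the Beaufort 12 band (hurricane force, ≥32.7 m/s).

Beaufort force 12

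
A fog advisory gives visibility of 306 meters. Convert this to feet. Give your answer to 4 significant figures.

1 m = 3.28084 ft, so 306 × 3.28084 = 1004 ft.

1004 ft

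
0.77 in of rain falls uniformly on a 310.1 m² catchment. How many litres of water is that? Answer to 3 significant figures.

Depth: 0.77 in × 25.4 = 19.558 mm.
1 mm over 1 m² is 1 L, so volume = 19.558 × 310.1 = 6064.9358 L ≈ 6060 L.

6060 litres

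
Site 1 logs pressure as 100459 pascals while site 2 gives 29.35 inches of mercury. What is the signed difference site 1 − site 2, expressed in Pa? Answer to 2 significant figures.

site 2: 29.35 inHg = 99390.52 Pa.
Difference: 100459.00 − 99390.52 = 1100 Pa.

1100 Pa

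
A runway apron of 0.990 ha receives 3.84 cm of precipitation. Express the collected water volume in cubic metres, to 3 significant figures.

Depth: 3.84 cm × 10 = 38.4 mm.
Area: 0.990 ha = 9900 m².
1 mm over 1 m² is 1 L, so volume = 38.4 × 9900 = 380160 L = 380 m³.

380 cubic metres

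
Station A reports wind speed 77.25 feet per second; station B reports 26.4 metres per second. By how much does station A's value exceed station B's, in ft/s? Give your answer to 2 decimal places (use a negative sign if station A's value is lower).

-9.36 ft/s

station B: 26.4 m/s = 86.6142 ft/s.
Difference: 77.2500 − 86.6142 = -9.36 ft/s.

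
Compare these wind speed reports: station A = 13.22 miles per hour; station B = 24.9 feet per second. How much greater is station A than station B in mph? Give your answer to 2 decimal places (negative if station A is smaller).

-3.76 mph

station B: 24.9 ft/s = 16.9773 mph.
Difference: 13.2200 − 16.9773 = -3.76 mph.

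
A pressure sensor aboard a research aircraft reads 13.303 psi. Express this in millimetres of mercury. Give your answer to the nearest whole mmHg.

688 mmHg

1 psi = 51.7149 mmHg, so 13.303 × 51.7149 = 688 mmHg.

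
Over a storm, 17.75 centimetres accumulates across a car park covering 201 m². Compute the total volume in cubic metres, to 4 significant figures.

35.68 cubic metres

Depth: 17.75 cm × 10 = 177.5 mm.
1 mm over 1 m² is 1 L, so volume = 177.5 × 201 = 35677.5 L = 35.68 m³.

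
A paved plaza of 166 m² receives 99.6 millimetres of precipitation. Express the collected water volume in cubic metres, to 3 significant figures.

16.5 cubic metres

1 mm over 1 m² is 1 L, so volume = 99.6 × 166 = 16533.6 L = 16.5 m³.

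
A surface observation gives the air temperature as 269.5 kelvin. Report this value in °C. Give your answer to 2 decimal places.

-3.65 °C

°C = 269.5 − 273.15 = -3.65 °C.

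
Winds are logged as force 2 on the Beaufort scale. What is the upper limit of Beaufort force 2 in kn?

Beaufort 2 (light breeze) spans 4–6 knots.

6 kt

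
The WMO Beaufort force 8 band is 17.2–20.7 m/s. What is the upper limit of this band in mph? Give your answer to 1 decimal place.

17.2–20.7 m/s × 2.237 = 38.5–46.3 mph.

46.3 mph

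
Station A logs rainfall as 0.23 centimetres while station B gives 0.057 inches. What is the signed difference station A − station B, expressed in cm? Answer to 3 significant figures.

0.0852 cm

station B: 0.057 in = 0.144780 cm.
Difference: 0.230000 − 0.144780 = 0.0852 cm.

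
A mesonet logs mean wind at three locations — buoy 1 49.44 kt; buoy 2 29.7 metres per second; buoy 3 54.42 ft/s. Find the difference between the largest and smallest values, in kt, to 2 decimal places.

25.49 kt

buoy 2: 29.7 m/s = 57.7322 kt.
buoy 3: 54.42 ft/s = 32.2430 kt.
Spread: 57.7322 − 32.2430 = 25.49 kt.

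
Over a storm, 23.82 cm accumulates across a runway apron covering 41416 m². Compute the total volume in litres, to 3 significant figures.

Depth: 23.82 cm × 10 = 238.2 mm.
1 mm over 1 m² is 1 L, so volume = 238.2 × 41416 = 9865291.2 L ≈ 9870000 L.

9870000 litres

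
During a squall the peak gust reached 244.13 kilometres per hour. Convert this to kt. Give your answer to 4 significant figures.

1 km/h = 0.539957 kt, so 244.13 × 0.539957 = 131.8 kt.

131.8 kt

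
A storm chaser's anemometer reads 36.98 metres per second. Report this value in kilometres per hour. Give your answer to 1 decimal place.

1 m/s = 3.6 km/h, so 36.98 × 3.6 = 133.1 km/h.

133.1 km/h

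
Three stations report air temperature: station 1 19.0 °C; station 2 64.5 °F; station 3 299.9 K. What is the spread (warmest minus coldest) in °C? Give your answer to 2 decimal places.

station 2: 64.5 °F = 18.056 °C.
station 3: 299.9 K = 26.750 °C.
Spread: 26.750 − 18.056 = 8.694 °C.

8.69 °C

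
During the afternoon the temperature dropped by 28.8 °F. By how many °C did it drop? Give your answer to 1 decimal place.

16.0 °C

For a temperature change the 32° offset cancels: Δ°C = 28.8 × 0.5556 = 16.0 °C.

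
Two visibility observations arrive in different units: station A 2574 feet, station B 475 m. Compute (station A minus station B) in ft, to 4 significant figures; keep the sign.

station B: 475 m = 1558.40 ft.
Difference: 2574.00 − 1558.40 = 1016 ft.

1016 ft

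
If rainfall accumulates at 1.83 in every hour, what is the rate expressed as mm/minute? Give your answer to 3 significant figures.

0.775 mm/minute

1.83 in/hour × 25.4 mm/in × 0.0166667 hour/minute = 0.775 mm/minute.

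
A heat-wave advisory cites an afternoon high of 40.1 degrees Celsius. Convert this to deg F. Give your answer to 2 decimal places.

°F = °C × 9/5 + 32 = 40.1 × 1.8 + 32 = 104.18 °F.

104.18 °F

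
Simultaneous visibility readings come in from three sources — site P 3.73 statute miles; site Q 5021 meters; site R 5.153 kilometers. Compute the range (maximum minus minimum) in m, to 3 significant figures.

site P: 3.73 SM = 6002.85 m.
site R: 5.153 km = 5153.00 m.
Spread: 6002.85 − 5021.00 = 982 m.

982 m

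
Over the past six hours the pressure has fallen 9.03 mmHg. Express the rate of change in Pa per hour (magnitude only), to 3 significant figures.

9.03 mmHg / 6 h × 133.322 Pa/mmHg = 201 Pa/h.

201 Pa per hour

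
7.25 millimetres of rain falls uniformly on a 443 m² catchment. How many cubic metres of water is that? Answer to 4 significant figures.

3.212 cubic metres

1 mm over 1 m² is 1 L, so volume = 7.25 × 443 = 3211.75 L = 3.212 m³.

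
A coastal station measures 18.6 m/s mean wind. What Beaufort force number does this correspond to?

18.6 m/s lies in the Beaufort 8 band (gale, 17.2–20.7 m/s).

Beaufort force 8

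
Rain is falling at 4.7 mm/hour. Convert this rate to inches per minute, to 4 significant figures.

4.7 mm/hour × 0.0393701 in/mm × 0.0166667 hour/minute = 0.003084 in/minute.

0.003084 in/minute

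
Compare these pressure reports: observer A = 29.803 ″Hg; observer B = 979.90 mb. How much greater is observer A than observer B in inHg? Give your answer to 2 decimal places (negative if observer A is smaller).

0.87 inHg

observer B: 979.90 mb = 28.9364 inHg.
Difference: 29.8030 − 28.9364 = 0.87 inHg.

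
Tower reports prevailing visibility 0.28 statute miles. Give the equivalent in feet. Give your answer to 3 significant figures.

1480 ft

1 SM = 5280 ft, so 0.28 × 5280 = 1480 ft.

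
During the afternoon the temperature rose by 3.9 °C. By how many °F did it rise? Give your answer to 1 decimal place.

7.0 °F

A change of 1 °C equals a change of 1.8 °F: Δ°F = 3.9 × 1.8 = 7.0 °F.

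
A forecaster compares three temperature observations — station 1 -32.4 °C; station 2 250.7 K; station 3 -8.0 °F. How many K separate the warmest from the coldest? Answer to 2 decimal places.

10.18 K

station 2: 250.7 K = -22.450 °C.
station 3: -8.0 °F = -22.222 °C.
Spread: (-22.222) − (-32.400) = 10.178 °C.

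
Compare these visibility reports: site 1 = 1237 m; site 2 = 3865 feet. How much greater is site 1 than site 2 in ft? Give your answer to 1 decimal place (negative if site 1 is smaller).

site 1: 1237 m = 4058.399 ft.
Difference: 4058.399 − 3865.000 = 193.4 ft.

193.4 ft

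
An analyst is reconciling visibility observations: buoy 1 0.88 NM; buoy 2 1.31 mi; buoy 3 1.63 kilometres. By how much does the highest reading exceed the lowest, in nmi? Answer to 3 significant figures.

0.258 nmi

buoy 2: 1.31 SM = 1.13836 nmi.
buoy 3: 1.63 km = 0.88013 nmi.
Spread: 1.13836 − 0.88000 = 0.258 nmi.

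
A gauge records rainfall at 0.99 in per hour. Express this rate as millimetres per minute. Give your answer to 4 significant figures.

0.4191 mm/minute

0.99 in/hour × 25.4 mm/in × 0.0166667 hour/minute = 0.4191 mm/minute.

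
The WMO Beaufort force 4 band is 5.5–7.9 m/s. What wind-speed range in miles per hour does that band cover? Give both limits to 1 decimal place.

12.3 to 17.7 mph

5.5–7.9 m/s × 2.237 = 12.3–17.7 mph.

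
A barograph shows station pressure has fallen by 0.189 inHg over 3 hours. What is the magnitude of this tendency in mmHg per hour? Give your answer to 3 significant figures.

0.189 inHg / 3 h × 25.4 mmHg/inHg = 1.60 mmHg/h.

1.60 mmHg per hour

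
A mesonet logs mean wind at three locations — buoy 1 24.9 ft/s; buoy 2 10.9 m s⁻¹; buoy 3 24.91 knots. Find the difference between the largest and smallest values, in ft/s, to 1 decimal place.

buoy 2: 10.9 m/s = 35.761 ft/s.
buoy 3: 24.91 kt = 42.043 ft/s.
Spread: 42.043 − 24.900 = 17.1 ft/s.

17.1 ft/s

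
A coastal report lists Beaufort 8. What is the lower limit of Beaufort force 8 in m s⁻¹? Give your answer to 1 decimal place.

Beaufort 8 (gale) spans 17.2–20.7 m/s.

17.2 m/s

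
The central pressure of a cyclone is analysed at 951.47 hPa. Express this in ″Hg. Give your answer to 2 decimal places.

28.10 inHg

1 hPa = 0.02953 inHg, so 951.47 × 0.02953 = 28.10 inHg.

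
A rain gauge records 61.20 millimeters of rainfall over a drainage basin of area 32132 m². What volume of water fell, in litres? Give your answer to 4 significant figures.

1966000 litres

1 mm over 1 m² is 1 L, so volume = 61.2 × 32132 = 1966478.4 L ≈ 1966000 L.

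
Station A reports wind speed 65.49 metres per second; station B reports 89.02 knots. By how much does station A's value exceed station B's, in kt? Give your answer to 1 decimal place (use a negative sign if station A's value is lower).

38.3 kt

station A: 65.49 m/s = 127.302 kt.
Difference: 127.302 − 89.020 = 38.3 kt.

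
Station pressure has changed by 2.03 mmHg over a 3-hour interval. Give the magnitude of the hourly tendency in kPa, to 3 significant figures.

0.0902 kPa per hour

2.03 mmHg / 3 h × 0.133322 kPa/mmHg = 0.0902 kPa/h.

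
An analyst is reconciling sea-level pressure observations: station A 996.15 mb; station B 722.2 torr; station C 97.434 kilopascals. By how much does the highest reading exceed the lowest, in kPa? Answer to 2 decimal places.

station A: 996.15 mb = 99.6150 kPa.
station B: 722.2 mmHg = 96.2854 kPa.
Spread: 99.6150 − 96.2854 = 3.33 kPa.

3.33 kPa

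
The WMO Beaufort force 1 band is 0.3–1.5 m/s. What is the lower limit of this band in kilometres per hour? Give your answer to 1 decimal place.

0.3–1.5 m/s × 3.6 = 1.1–5.4 km/h.

1.1 km/h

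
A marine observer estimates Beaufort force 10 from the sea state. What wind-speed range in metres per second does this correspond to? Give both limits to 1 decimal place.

24.5 to 28.4 m/s

Beaufort 10 (storm) spans 24.5–28.4 m/s.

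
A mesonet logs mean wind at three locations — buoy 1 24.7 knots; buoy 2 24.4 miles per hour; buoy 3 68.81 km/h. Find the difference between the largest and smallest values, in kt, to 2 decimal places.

15.95 kt

buoy 2: 24.4 mph = 21.2030 kt.
buoy 3: 68.81 km/h = 37.1544 kt.
Spread: 37.1544 − 21.2030 = 15.95 kt.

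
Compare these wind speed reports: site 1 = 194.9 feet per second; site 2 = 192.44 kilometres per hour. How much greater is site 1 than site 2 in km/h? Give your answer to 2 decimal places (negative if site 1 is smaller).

site 1: 194.9 ft/s = 213.8599 km/h.
Difference: 213.8599 − 192.4400 = 21.42 km/h.

21.42 km/h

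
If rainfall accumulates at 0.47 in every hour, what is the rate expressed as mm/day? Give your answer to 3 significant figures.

287 mm/day

0.47 in/hour × 25.4 mm/in × 24 hour/day = 287 mm/day.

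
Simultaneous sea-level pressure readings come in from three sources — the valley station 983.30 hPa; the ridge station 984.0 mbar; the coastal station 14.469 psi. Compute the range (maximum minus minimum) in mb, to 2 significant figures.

14 mb

the valley station: 983.30 hPa = 983.30 mb.
the coastal station: 14.469 psi = 997.60 mb.
Spread: 997.60 − 983.30 = 14 mb.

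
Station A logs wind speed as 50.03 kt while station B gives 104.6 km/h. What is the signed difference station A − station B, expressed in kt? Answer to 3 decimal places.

-6.449 kt

station B: 104.6 km/h = 56.47948 kt.
Difference: 50.03000 − 56.47948 = -6.449 kt.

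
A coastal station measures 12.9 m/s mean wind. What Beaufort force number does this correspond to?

Beaufort force 6

12.9 m/s lies in the Beaufort 6 band (strong breeze, 10.8–13.8 m/s).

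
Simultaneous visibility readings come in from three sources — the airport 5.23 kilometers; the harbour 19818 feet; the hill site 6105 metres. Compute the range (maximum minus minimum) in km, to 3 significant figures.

0.875 km

the harbour: 19818 ft = 6.04053 km.
the hill site: 6105 m = 6.10500 km.
Spread: 6.10500 − 5.23000 = 0.875 km.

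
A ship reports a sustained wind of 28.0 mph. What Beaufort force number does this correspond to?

28.0 mph = 12.5 m/s, which is Beaufort 6 (strong breeze, 10.8–13.8 m/s).

Beaufort force 6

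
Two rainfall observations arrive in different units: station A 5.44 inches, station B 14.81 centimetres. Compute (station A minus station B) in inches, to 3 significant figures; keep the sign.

-0.391 in

station B: 14.81 cm = 5.83071 in.
Difference: 5.44000 − 5.83071 = -0.391 in.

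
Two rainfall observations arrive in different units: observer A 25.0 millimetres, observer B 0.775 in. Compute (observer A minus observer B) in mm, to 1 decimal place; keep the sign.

observer B: 0.775 in = 19.685 mm.
Difference: 25.000 − 19.685 = 5.3 mm.

5.3 mm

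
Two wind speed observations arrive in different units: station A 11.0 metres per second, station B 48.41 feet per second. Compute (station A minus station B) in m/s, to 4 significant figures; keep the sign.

-3.755 m/s

station B: 48.41 ft/s = 14.75537 m/s.
Difference: 11.00000 − 14.75537 = -3.755 m/s.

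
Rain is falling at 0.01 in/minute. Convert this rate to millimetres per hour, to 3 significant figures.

0.01 in/minute × 25.4 mm/in × 60 minute/hour = 15.2 mm/hour.

15.2 mm/hour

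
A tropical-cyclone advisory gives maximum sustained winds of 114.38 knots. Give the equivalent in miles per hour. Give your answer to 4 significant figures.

1 kt = 1.15078 mph, so 114.38 × 1.15078 = 131.6 mph.

131.6 mph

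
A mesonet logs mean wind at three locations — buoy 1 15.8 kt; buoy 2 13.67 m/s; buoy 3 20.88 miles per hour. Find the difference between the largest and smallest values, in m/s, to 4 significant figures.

5.542 m/s

buoy 1: 15.8 kt = 8.12822 m/s.
buoy 3: 20.88 mph = 9.33420 m/s.
Spread: 13.67000 − 8.12822 = 5.542 m/s.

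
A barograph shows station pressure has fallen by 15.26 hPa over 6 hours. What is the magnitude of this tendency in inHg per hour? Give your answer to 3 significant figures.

0.0751 inHg per hour

15.26 hPa / 6 h × 0.02953 inHg/hPa = 0.0751 inHg/h.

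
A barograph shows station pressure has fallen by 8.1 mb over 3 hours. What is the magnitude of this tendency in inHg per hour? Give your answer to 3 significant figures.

8.1 mb / 3 h × 0.02953 inHg/mb = 0.0797 inHg/h.

0.0797 inHg per hour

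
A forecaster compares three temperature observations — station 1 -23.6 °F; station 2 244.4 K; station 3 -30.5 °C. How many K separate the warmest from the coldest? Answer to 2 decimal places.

station 1: -23.6 °F = -30.889 °C.
station 2: 244.4 K = -28.750 °C.
Spread: (-28.750) − (-30.889) = 2.139 °C.

2.14 K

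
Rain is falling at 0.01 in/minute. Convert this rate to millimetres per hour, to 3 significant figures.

15.2 mm/hour

0.01 in/minute × 25.4 mm/in × 60 minute/hour = 15.2 mm/hour.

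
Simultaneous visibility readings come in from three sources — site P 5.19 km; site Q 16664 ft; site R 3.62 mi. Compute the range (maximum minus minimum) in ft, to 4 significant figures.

site P: 5.19 km = 17027.56 ft.
site R: 3.62 SM = 19113.60 ft.
Spread: 19113.60 − 16664.00 = 2450 ft.

2450 ft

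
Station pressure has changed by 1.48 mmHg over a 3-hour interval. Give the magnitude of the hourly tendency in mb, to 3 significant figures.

0.658 mb per hour

1.48 mmHg / 3 h × 1.33322 mb/mmHg = 0.658 mb/h.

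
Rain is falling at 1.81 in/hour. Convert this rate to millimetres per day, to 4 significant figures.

1103 mm/day

1.81 in/hour × 25.4 mm/in × 24 hour/day = 1103 mm/day.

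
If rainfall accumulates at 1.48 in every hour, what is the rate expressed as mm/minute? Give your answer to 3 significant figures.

1.48 in/hour × 25.4 mm/in × 0.0166667 hour/minute = 0.627 mm/minute.

0.627 mm/minute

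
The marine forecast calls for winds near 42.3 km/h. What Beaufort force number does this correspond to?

Beaufort force 6

42.3 km/h = 11.8 m/s, which is Beaufort 6 (strong breeze, 10.8–13.8 m/s).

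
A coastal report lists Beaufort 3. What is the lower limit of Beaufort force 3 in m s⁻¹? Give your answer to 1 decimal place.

Beaufort 3 (gentle breeze) spans 3.4–5.4 m/s.

3.4 m/s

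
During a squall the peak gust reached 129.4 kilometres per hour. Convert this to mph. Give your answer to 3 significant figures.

1 km/h = 0.621371 mph, so 129.4 × 0.621371 = 80.4 mph.

80.4 mph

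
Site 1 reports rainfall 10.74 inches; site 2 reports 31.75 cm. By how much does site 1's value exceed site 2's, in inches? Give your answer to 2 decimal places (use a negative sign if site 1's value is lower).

-1.76 in

site 2: 31.75 cm = 12.5000 in.
Difference: 10.7400 − 12.5000 = -1.76 in.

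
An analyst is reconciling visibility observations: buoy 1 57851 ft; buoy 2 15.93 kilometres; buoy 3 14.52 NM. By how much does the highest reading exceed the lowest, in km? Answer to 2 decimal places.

10.96 km

buoy 1: 57851 ft = 17.6330 km.
buoy 3: 14.52 nmi = 26.8910 km.
Spread: 26.8910 − 15.9300 = 10.96 km.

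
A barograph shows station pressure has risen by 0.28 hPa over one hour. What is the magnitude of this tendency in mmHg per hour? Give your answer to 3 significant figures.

0.28 hPa / 1 h × 0.750062 mmHg/hPa = 0.210 mmHg/h.

0.210 mmHg per hour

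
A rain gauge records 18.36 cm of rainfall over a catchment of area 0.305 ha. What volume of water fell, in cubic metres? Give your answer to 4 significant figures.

560.0 cubic metres

Depth: 18.36 cm × 10 = 183.6 mm.
Area: 0.305 ha = 3050 m².
1 mm over 1 m² is 1 L, so volume = 183.6 × 3050 = 559980 L = 560.0 m³.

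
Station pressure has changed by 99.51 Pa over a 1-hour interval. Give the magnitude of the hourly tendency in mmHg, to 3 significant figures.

99.51 Pa / 1 h × 0.00750062 mmHg/Pa = 0.746 mmHg/h.

0.746 mmHg per hour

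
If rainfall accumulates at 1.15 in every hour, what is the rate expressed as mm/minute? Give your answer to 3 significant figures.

1.15 in/hour × 25.4 mm/in × 0.0166667 hour/minute = 0.487 mm/minute.

0.487 mm/minute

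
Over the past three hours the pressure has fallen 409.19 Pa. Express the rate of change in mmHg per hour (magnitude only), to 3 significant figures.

409.19 Pa / 3 h × 0.00750062 mmHg/Pa = 1.02 mmHg/h.

1.02 mmHg per hour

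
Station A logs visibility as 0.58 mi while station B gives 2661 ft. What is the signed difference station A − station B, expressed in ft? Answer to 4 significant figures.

401.4 ft

station A: 0.58 SM = 3062.400 ft.
Difference: 3062.400 − 2661.000 = 401.4 ft.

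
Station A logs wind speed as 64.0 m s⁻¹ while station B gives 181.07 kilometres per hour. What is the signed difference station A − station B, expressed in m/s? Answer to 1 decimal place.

13.7 m/s

station B: 181.07 km/h = 50.297 m/s.
Difference: 64.000 − 50.297 = 13.7 m/s.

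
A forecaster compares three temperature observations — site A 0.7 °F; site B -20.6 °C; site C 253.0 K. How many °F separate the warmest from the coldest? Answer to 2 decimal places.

site A: 0.7 °F = -17.389 °C.
site C: 253.0 K = -20.150 °C.
Spread: (-17.389) − (-20.600) = 3.211 °C = 5.78 °F.

5.78 °F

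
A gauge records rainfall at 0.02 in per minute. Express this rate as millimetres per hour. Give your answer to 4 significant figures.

30.48 mm/hour

0.02 in/minute × 25.4 mm/in × 60 minute/hour = 30.48 mm/hour.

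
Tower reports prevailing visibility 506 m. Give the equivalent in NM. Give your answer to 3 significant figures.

1 m = 0.000539957 nmi, so 506 × 0.000539957 = 0.273 nmi.

0.273 nmi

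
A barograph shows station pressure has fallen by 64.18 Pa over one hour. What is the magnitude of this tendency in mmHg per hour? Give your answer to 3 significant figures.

64.18 Pa / 1 h × 0.00750062 mmHg/Pa = 0.481 mmHg/h.

0.481 mmHg per hour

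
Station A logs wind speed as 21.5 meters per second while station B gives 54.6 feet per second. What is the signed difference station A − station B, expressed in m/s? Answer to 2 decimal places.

4.86 m/s

station B: 54.6 ft/s = 16.6421 m/s.
Difference: 21.5000 − 16.6421 = 4.86 m/s.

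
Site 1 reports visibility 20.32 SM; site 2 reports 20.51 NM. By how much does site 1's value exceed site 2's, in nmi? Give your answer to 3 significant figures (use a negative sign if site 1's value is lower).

site 1: 20.32 SM = 17.6576 nmi.
Difference: 17.6576 − 20.5100 = -2.85 nmi.

-2.85 nmi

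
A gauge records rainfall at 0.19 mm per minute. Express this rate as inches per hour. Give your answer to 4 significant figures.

0.4488 in/hour

0.19 mm/minute × 0.0393701 in/mm × 60 minute/hour = 0.4488 in/hour.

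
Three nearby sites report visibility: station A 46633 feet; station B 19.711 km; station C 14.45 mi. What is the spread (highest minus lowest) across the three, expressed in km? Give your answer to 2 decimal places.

station A: 46633 ft = 14.2137 km.
station C: 14.45 SM = 23.2550 km.
Spread: 23.2550 − 14.2137 = 9.04 km.

9.04 km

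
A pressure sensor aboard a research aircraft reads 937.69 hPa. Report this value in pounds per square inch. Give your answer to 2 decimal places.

1 hPa = 0.0145038 psi, so 937.69 × 0.0145038 = 13.60 psi.

13.60 psi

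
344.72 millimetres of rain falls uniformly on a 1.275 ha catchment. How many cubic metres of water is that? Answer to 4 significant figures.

4395 cubic metres

Area: 1.275 ha = 12750 m².
1 mm over 1 m² is 1 L, so volume = 344.72 × 12750 = 4395180 L = 4395 m³.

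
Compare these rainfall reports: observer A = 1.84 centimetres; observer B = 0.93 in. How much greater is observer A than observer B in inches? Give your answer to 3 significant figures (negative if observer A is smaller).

observer A: 1.84 cm = 0.72441 in.
Difference: 0.72441 − 0.93000 = -0.206 in.

-0.206 in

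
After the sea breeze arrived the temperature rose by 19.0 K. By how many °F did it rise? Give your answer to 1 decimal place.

Converting a difference, only the 9/5 scale factor applies: Δ°F = 19.0 × 1.8 = 34.2 °F.

34.2 °F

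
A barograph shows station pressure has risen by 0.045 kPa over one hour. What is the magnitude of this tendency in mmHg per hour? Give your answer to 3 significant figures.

0.045 kPa / 1 h × 7.50062 mmHg/kPa = 0.338 mmHg/h.

0.338 mmHg per hour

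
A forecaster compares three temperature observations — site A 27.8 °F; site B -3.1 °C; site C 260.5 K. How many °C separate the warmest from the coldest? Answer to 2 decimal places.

10.32 °C

site A: 27.8 °F = -2.333 °C.
site C: 260.5 K = -12.650 °C.
Spread: (-2.333) − (-12.650) = 10.317 °C.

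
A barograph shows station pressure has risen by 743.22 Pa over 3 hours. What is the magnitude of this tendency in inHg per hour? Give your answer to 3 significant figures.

743.22 Pa / 3 h × 0.0002953 inHg/Pa = 0.0732 inHg/h.

0.0732 inHg per hour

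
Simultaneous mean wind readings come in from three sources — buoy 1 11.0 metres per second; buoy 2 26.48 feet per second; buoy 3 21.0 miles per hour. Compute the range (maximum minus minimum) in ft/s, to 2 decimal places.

buoy 1: 11.0 m/s = 36.0892 ft/s.
buoy 3: 21.0 mph = 30.8000 ft/s.
Spread: 36.0892 − 26.4800 = 9.61 ft/s.

9.61 ft/s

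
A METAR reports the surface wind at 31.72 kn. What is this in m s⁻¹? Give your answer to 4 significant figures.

1 kt = 0.514444 m/s, so 31.72 × 0.514444 = 16.32 m/s.

16.32 m/s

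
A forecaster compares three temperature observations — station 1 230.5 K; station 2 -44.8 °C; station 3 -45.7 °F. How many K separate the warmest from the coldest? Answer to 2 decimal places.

2.15 K

station 1: 230.5 K = -42.650 °C.
station 3: -45.7 °F = -43.167 °C.
Spread: (-42.650) − (-44.800) = 2.150 °C.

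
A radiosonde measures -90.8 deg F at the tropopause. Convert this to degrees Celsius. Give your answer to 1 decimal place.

°C = (°F − 32) × 5/9 = (-90.8 − 32) / 1.8 = -68.2 °C.

-68.2 °C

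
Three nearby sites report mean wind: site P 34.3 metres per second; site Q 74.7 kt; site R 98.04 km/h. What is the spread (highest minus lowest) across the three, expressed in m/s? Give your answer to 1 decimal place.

11.2 m/s

site Q: 74.7 kt = 38.429 m/s.
site R: 98.04 km/h = 27.233 m/s.
Spread: 38.429 − 27.233 = 11.2 m/s.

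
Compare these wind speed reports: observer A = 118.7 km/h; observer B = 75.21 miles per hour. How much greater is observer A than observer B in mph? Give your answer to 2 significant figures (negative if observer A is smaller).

observer A: 118.7 km/h = 73.757 mph.
Difference: 73.757 − 75.210 = -1.5 mph.

-1.5 mph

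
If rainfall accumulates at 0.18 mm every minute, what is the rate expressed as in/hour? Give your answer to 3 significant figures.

0.18 mm/minute × 0.0393701 in/mm × 60 minute/hour = 0.425 in/hour.

0.425 in/hour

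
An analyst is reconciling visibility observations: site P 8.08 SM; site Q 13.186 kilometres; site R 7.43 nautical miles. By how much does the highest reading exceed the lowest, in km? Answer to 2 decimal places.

0.76 km

site P: 8.08 SM = 13.0035 km.
site R: 7.43 nmi = 13.7604 km.
Spread: 13.7604 − 13.0035 = 0.76 km.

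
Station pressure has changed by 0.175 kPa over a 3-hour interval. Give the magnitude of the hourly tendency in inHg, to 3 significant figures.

0.175 kPa / 3 h × 0.2953 inHg/kPa = 0.0172 inHg/h.

0.0172 inHg per hour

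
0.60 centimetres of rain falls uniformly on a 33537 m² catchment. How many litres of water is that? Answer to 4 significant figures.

Depth: 0.60 cm × 10 = 6 mm.
1 mm over 1 m² is 1 L, so volume = 6 × 33537 = 201222 L ≈ 201200 L.

201200 litres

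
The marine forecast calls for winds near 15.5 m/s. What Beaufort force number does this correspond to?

15.5 m/s lies in the Beaufort 7 band (near gale, 13.9–17.1 m/s).

Beaufort force 7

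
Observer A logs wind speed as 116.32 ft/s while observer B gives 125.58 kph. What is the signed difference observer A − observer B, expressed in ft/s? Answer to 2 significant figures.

1.9 ft/s

observer B: 125.58 km/h = 114.447 ft/s.
Difference: 116.320 − 114.447 = 1.9 ft/s.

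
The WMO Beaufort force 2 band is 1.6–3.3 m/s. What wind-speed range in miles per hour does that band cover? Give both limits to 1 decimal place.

3.6 to 7.4 mph

1.6–3.3 m/s × 2.237 = 3.6–7.4 mph.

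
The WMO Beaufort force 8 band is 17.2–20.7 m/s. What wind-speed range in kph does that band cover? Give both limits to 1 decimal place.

17.2–20.7 m/s × 3.6 = 61.9–74.5 km/h.

61.9 to 74.5 km/h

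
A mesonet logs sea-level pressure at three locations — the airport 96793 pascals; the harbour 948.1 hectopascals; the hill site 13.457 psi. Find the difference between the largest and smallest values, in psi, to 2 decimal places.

0.58 psi

the airport: 96793 Pa = 14.0386 psi.
the harbour: 948.1 hPa = 13.7510 psi.
Spread: 14.0386 − 13.4570 = 0.58 psi.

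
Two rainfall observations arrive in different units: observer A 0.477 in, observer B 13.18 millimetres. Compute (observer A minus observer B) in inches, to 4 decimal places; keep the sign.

-0.0419 in

observer B: 13.18 mm = 0.518898 in.
Difference: 0.477000 − 0.518898 = -0.0419 in.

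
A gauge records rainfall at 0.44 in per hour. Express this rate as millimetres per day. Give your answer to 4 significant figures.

0.44 in/hour × 25.4 mm/in × 24 hour/day = 268.2 mm/day.

268.2 mm/day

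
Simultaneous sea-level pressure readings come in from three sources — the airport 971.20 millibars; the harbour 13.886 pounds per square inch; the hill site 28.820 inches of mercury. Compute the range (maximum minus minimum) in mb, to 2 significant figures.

the harbour: 13.886 psi = 957.41 mb.
the hill site: 28.820 inHg = 975.96 mb.
Spread: 975.96 − 957.41 = 19 mb.

19 mb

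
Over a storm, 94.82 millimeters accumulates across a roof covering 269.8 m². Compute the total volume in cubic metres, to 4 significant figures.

1 mm over 1 m² is 1 L, so volume = 94.82 × 269.8 = 25582.436 L = 25.58 m³.

25.58 cubic metres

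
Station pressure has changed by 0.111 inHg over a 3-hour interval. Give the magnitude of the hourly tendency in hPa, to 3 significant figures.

1.25 hPa per hour

0.111 inHg / 3 h × 33.8639 hPa/inHg = 1.25 hPa/h.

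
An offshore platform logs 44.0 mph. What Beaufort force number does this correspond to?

Beaufort force 8

44.0 mph = 19.7 m/s, which is Beaufort 8 (gale, 17.2–20.7 m/s).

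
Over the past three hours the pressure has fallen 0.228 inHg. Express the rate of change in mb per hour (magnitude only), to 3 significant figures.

2.57 mb per hour

0.228 inHg / 3 h × 33.8639 mb/inHg = 2.57 mb/h.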